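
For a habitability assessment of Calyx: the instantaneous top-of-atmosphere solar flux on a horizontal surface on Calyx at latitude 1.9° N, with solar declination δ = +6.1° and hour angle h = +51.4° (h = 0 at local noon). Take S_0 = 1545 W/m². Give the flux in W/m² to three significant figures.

963 W/m²

cos θ_z = sin ϕ sin δ + cos ϕ cos δ cos h = 0.003523 + 0.620006 = 0.623529.
Flux = S_0 · cos θ_z = 1545 × 0.623529 = 963.4 W/m².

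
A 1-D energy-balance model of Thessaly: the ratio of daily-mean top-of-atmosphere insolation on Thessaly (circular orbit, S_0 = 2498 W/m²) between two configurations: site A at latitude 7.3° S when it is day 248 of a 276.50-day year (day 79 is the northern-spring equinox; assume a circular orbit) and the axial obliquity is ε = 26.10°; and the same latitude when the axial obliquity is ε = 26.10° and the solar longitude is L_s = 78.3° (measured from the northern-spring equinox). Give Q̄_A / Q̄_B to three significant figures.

— Configuration A (ϕ=-7.3°):
Solar longitude: L_s = 360° × (248 − 79)/276.50 = 220.036°.
sin δ = sin 26.10° × sin 220.036° = -0.28300, so δ = -16.439°.
cos h₀ = −tan(-7.3°) tan(-16.439°) = -0.0378, h₀ = 1.6086 rad.
Bracket: h₀ sin ϕ sin δ + cos ϕ cos δ sin h₀ = 1.6086×-0.12706×-0.28300 + 0.99189×0.95912×0.99929 = 0.057842 + 0.950666 = 1.008508.
Q̄ = (S_0/π) × [bracket] = (2498/π) × 1.008508 = 801.90 W/m².
— Configuration B (ϕ=-7.3°):
Solar declination: sin δ = sin ε · sin L_s = sin 26.10° × sin 78.3° = 0.43080, so δ = +25.518°.
cos h₀ = −tan(-7.3°) tan(+25.518°) = 0.0612, h₀ = 1.5096 rad.
Bracket: h₀ sin ϕ sin δ + cos ϕ cos δ sin h₀ = 1.5096×-0.12706×0.43080 + 0.99189×0.90245×0.99813 = -0.082632 + 0.893457 = 0.810825.
Q̄ = (S_0/π) × [bracket] = (2498/π) × 0.810825 = 644.72 W/m².
Ratio Q̄_A / Q̄_B = 801.90 / 644.72 = 1.244.

Q̄_A / Q̄_B ≈ 1.24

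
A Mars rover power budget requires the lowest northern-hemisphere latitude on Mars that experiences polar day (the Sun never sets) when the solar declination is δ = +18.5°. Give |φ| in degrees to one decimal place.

Polar day requires cos H₀ = −tan φ tan δ ≤ −1, i.e. tan φ tan δ ≥ 1.
The boundary is |tan φ| · |tan δ| = 1, so |φ| = 90° − |δ| = 90° − 18.5° = 71.5° in the northern hemisphere.

|φ| = 71.5°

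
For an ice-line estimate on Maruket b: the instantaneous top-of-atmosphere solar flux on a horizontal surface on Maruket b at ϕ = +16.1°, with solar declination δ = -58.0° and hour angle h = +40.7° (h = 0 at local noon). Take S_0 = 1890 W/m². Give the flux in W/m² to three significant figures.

cos θ_z = sin ϕ sin δ + cos ϕ cos δ cos h = -0.235176 + 0.385993 = 0.150817.
Flux = S_0 · cos θ_z = 1890 × 0.150817 = 285.0 W/m².

285 W/m²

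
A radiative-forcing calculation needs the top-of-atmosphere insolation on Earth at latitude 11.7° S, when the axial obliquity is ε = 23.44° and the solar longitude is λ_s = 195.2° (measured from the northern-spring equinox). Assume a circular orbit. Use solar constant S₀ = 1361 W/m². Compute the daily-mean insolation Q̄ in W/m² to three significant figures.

Q̄ ≈ 436 W/m²

Solar declination: sin δ = sin ε · sin λ_s = sin 23.44° × sin 195.2° = -0.10430, so δ = -5.987°.
cos H₀ = −tan(-11.7°) tan(-5.987°) = -0.0217, H₀ = 1.5925 rad.
Bracket: H₀ sin φ sin δ + cos φ cos δ sin H₀ = 1.5925×-0.20279×-0.10430 + 0.97922×0.99455×0.99976 = 0.033683 + 0.973650 = 1.007333.
Q̄ = (S₀/π) × [bracket] = (1361/π) × 1.007333 = 436.4 W/m².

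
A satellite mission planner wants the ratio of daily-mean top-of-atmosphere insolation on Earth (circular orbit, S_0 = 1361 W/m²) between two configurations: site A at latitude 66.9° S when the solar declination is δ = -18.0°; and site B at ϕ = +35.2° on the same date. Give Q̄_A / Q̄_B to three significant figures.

Q̄_A / Q̄_B ≈ 1.80

— Configuration A (ϕ=-66.9°):
cos h₀ = −tan(-66.9°) tan(-18.000°) = -0.7618, h₀ = 2.4368 rad.
Bracket: h₀ sin ϕ sin δ + cos ϕ cos δ sin h₀ = 2.4368×-0.91982×-0.30902 + 0.39234×0.95106×0.64786 = 0.692643 + 0.241742 = 0.934385.
Q̄ = (S_0/π) × [bracket] = (1361/π) × 0.934385 = 404.79 W/m².
— Configuration B (ϕ=+35.2°):
cos h₀ = −tan(+35.2°) tan(-18.000°) = 0.2292, h₀ = 1.3395 rad.
Bracket: h₀ sin ϕ sin δ + cos ϕ cos δ sin h₀ = 1.3395×0.57643×-0.30902 + 0.81714×0.95106×0.97338 = -0.238603 + 0.756461 = 0.517858.
Q̄ = (S_0/π) × [bracket] = (1361/π) × 0.517858 = 224.35 W/m².
Ratio Q̄_A / Q̄_B = 404.79 / 224.35 = 1.804.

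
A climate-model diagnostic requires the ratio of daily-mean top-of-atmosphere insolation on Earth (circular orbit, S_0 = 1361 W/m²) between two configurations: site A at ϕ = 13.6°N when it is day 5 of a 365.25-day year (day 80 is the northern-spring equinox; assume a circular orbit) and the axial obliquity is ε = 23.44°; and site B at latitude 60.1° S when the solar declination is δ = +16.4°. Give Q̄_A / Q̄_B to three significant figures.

Q̄_A / Q̄_B ≈ 4.82

— Configuration A (ϕ=+13.6°):
Solar longitude: L_s = 360° × (5 − 80)/365.25 = -73.922°, i.e. -73.922° + 360° = 286.078°.
sin δ = sin 23.44° × sin 286.078° = -0.38223, so δ = -22.472°.
cos h₀ = −tan(+13.6°) tan(-22.472°) = 0.1001, h₀ = 1.4706 rad.
Bracket: h₀ sin ϕ sin δ + cos ϕ cos δ sin h₀ = 1.4706×0.23514×-0.38223 + 0.97196×0.92407×0.99498 = -0.132174 + 0.893650 = 0.761476.
Q̄ = (S_0/π) × [bracket] = (1361/π) × 0.761476 = 329.89 W/m².
— Configuration B (ϕ=-60.1°):
cos h₀ = −tan(-60.1°) tan(+16.400°) = 0.5118, h₀ = 1.0335 rad.
Bracket: h₀ sin ϕ sin δ + cos ϕ cos δ sin h₀ = 1.0335×-0.86690×0.28234 + 0.49849×0.95931×0.85909 = -0.252960 + 0.410822 = 0.157862.
Q̄ = (S_0/π) × [bracket] = (1361/π) × 0.157862 = 68.389 W/m².
Ratio Q̄_A / Q̄_B = 329.89 / 68.389 = 4.824.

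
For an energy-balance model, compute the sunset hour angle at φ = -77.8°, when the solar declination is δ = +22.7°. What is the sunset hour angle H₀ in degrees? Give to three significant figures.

H₀ = 0.00°

cos H₀ = −tan φ · tan δ = 1.9348 ≥ 1, so the Sun never rises (polar night) and H₀ = 0.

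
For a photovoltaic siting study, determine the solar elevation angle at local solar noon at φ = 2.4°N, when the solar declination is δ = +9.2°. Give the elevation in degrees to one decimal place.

At local noon the hour angle is zero, so the zenith angle equals |φ − δ| = |+2.4° − (+9.200°)| = 6.800°.
Elevation = 90° − 6.800° = 83.2°.

83.2°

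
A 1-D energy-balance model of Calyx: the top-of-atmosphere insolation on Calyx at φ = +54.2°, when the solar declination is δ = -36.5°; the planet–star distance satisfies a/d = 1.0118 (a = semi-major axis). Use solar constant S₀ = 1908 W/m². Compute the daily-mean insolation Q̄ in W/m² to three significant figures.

cos H₀ = −tan(+54.2°) tan(-36.500°) = 1.0260 ≥ 1 ⇒ polar night, H₀ = 0 and Q̄ = 0.
Inverse-square distance factor (a/d)² = 1.0118² = 1.023739.

Q̄ ≈ 0.00 W/m²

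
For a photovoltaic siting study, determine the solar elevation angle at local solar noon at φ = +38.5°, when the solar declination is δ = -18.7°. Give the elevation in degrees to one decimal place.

32.8°

At local noon the hour angle is zero, so the zenith angle equals |φ − δ| = |+38.5° − (-18.700°)| = 57.200°.
Elevation = 90° − 57.200° = 32.8°.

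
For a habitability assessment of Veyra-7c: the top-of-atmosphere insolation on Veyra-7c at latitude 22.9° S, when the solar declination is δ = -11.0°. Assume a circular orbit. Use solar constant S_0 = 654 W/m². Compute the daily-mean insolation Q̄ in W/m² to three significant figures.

cos h₀ = −tan(-22.9°) tan(-11.000°) = -0.0821, h₀ = 1.6530 rad.
Bracket: h₀ sin ϕ sin δ + cos ϕ cos δ sin h₀ = 1.6530×-0.38912×-0.19081 + 0.92119×0.98163×0.99662 = 0.122732 + 0.901211 = 1.023943.
Q̄ = (S_0/π) × [bracket] = (654/π) × 1.023943 = 213.2 W/m².

Q̄ ≈ 213 W/m²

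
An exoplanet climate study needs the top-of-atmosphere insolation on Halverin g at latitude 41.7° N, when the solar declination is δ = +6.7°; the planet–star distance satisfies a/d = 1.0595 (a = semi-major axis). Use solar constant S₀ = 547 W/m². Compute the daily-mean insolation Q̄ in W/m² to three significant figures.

Q̄ ≈ 170 W/m²

cos H₀ = −tan(+41.7°) tan(+6.700°) = -0.1047, H₀ = 1.6757 rad.
Bracket: H₀ sin φ sin δ + cos φ cos δ sin H₀ = 1.6757×0.66523×0.11667 + 0.74664×0.99317×0.99451 = 0.130055 + 0.737469 = 0.867524.
Inverse-square distance factor (a/d)² = 1.0595² = 1.122540.
Q̄ = (S₀/π) × 1.122540 × [bracket] = (547/π) × 1.122540 × 0.867524 = 169.6 W/m².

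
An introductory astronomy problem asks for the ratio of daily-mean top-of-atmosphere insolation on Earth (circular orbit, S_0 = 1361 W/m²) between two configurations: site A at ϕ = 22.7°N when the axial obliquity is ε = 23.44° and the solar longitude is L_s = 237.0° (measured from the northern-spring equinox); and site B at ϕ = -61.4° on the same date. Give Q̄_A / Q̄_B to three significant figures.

— Configuration A (ϕ=+22.7°):
Solar declination: sin δ = sin ε · sin L_s = sin 23.44° × sin 237.0° = -0.33361, so δ = -19.488°.
cos h₀ = −tan(+22.7°) tan(-19.488°) = 0.1480, h₀ = 1.4222 rad.
Bracket: h₀ sin ϕ sin δ + cos ϕ cos δ sin h₀ = 1.4222×0.38591×-0.33361 + 0.92254×0.94271×0.98898 = -0.183099 + 0.860104 = 0.677005.
Q̄ = (S_0/π) × [bracket] = (1361/π) × 0.677005 = 293.29 W/m².
— Configuration B (ϕ=-61.4°):
cos h₀ = −tan(-61.4°) tan(-19.488°) = -0.6491, h₀ = 2.2772 rad.
Bracket: h₀ sin ϕ sin δ + cos ϕ cos δ sin h₀ = 2.2772×-0.87798×-0.33361 + 0.47869×0.94271×0.76072 = 0.666999 + 0.343287 = 1.010286.
Q̄ = (S_0/π) × [bracket] = (1361/π) × 1.010286 = 437.68 W/m².
Ratio Q̄_A / Q̄_B = 293.29 / 437.68 = 0.6701.

Q̄_A / Q̄_B ≈ 0.670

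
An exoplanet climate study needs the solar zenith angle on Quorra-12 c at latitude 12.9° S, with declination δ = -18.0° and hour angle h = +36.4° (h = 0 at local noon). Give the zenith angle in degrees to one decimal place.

θ_z = 35.4°

cos θ_z = sin ϕ sin δ + cos ϕ cos δ cos h = 0.068988 + 0.746179 = 0.815167.
θ_z = arccos(0.815167) = 35.4°.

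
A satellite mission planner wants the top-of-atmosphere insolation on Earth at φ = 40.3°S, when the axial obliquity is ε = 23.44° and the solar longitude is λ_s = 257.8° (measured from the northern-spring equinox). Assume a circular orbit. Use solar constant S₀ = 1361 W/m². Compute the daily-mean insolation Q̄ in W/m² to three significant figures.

Q̄ ≈ 495 W/m²

Solar declination: sin δ = sin ε · sin λ_s = sin 23.44° × sin 257.8° = -0.38880, so δ = -22.880°.
cos H₀ = −tan(-40.3°) tan(-22.880°) = -0.3579, H₀ = 1.9368 rad.
Bracket: H₀ sin φ sin δ + cos φ cos δ sin H₀ = 1.9368×-0.64679×-0.38880 + 0.76267×0.92132×0.93376 = 0.487051 + 0.656119 = 1.143170.
Q̄ = (S₀/π) × [bracket] = (1361/π) × 1.143170 = 495.2 W/m².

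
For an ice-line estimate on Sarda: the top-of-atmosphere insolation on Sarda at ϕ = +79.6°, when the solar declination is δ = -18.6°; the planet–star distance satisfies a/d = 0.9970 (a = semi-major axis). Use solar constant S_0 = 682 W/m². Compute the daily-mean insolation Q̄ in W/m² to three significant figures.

Q̄ ≈ 0.00 W/m²

cos h₀ = −tan(+79.6°) tan(-18.600°) = 1.8336 ≥ 1 ⇒ polar night, h₀ = 0 and Q̄ = 0.
Inverse-square distance factor (a/d)² = 0.9970² = 0.994009.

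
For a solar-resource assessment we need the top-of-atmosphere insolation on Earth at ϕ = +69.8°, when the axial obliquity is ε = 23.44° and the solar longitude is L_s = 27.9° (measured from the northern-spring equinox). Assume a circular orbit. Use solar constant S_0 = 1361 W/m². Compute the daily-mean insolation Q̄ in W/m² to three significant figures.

Solar declination: sin δ = sin ε · sin L_s = sin 23.44° × sin 27.9° = 0.18614, so δ = +10.727°.
cos h₀ = −tan(+69.8°) tan(+10.727°) = -0.5149, h₀ = 2.1117 rad.
Bracket: h₀ sin ϕ sin δ + cos ϕ cos δ sin h₀ = 2.1117×0.93849×0.18614 + 0.34530×0.98252×0.85725 = 0.368894 + 0.290834 = 0.659728.
Q̄ = (S_0/π) × [bracket] = (1361/π) × 0.659728 = 285.8 W/m².

Q̄ ≈ 286 W/m²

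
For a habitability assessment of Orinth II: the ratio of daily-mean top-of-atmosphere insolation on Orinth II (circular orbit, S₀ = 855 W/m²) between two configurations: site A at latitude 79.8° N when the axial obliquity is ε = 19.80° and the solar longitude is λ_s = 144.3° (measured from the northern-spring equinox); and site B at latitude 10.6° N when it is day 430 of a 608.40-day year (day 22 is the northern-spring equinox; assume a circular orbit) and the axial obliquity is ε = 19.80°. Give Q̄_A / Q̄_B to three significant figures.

Q̄_A / Q̄_B ≈ 0.716

— Configuration A (φ=+79.8°):
Solar declination: sin δ = sin ε · sin λ_s = sin 19.80° × sin 144.3° = 0.19767, so δ = +11.401°.
cos H₀ = −tan(+79.8°) tan(+11.401°) = -1.1207 ≤ −1 ⇒ polar day, H₀ = π.
Bracket: H₀ sin φ sin δ + cos φ cos δ sin H₀ = 3.1416×0.98420×0.19767 + 0.17708×0.98027×0.00000 = 0.611188 + 0.000000 = 0.611188.
Q̄ = (S₀/π) × [bracket] = (855/π) × 0.611188 = 166.34 W/m².
— Configuration B (φ=+10.6°):
Solar longitude: λ_s = 360° × (430 − 22)/608.40 = 241.420°.
sin δ = sin 19.80° × sin 241.420° = -0.29746, so δ = -17.305°.
cos H₀ = −tan(+10.6°) tan(-17.305°) = 0.0583, H₀ = 1.5125 rad.
Bracket: H₀ sin φ sin δ + cos φ cos δ sin H₀ = 1.5125×0.18395×-0.29746 + 0.98294×0.95473×0.99830 = -0.082761 + 0.936847 = 0.854086.
Q̄ = (S₀/π) × [bracket] = (855/π) × 0.854086 = 232.44 W/m².
Ratio Q̄_A / Q̄_B = 166.34 / 232.44 = 0.7156.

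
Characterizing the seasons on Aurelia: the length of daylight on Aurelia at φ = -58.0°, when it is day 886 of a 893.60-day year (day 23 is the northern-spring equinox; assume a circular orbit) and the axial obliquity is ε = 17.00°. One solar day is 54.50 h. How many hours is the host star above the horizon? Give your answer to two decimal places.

Solar longitude: λ_s = 360° × (886 − 23)/893.60 = 347.672°.
sin δ = sin 17.00° × sin 347.672° = -0.06242, so δ = -3.579°.
cos H₀ = −tan φ · tan δ = −tan(-58.0°) × tan(-3.579°) = -0.1001, so H₀ = 1.6711 rad = 95.74°.
Daylight = 2H₀/(2π) × 54.50 h = (1.6711/π) × 54.50 = 28.99 h.

28.99 h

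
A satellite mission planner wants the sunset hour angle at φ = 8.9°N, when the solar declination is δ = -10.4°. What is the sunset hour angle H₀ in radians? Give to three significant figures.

H₀ = 1.54 rad

cos H₀ = −tan φ · tan δ = −tan(+8.9°) × tan(-10.400°) = 0.0287, so H₀ = 1.5421 rad = 88.35°.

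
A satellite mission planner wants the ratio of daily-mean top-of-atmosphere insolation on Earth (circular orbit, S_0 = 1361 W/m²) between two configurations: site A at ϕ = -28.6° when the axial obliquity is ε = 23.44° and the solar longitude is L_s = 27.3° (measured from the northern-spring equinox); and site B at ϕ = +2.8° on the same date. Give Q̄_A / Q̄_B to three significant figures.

Q̄_A / Q̄_B ≈ 0.733

— Configuration A (ϕ=-28.6°):
Solar declination: sin δ = sin ε · sin L_s = sin 23.44° × sin 27.3° = 0.18245, so δ = +10.512°.
cos h₀ = −tan(-28.6°) tan(+10.512°) = 0.1012, h₀ = 1.4695 rad.
Bracket: h₀ sin ϕ sin δ + cos ϕ cos δ sin h₀ = 1.4695×-0.47869×0.18245 + 0.87798×0.98322×0.99487 = -0.128342 + 0.858819 = 0.730477.
Q̄ = (S_0/π) × [bracket] = (1361/π) × 0.730477 = 316.46 W/m².
— Configuration B (ϕ=+2.8°):
cos h₀ = −tan(+2.8°) tan(+10.512°) = -0.0091, h₀ = 1.5799 rad.
Bracket: h₀ sin ϕ sin δ + cos ϕ cos δ sin h₀ = 1.5799×0.04885×0.18245 + 0.99881×0.98322×0.99996 = 0.014081 + 0.982011 = 0.996092.
Q̄ = (S_0/π) × [bracket] = (1361/π) × 0.996092 = 431.53 W/m².
Ratio Q̄_A / Q̄_B = 316.46 / 431.53 = 0.7333.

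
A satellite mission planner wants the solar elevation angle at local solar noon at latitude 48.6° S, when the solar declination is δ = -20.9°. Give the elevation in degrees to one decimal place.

At local noon the hour angle is zero, so the zenith angle equals |ϕ − δ| = |-48.6° − (-20.900°)| = 27.700°.
Elevation = 90° − 27.700° = 62.3°.

62.3°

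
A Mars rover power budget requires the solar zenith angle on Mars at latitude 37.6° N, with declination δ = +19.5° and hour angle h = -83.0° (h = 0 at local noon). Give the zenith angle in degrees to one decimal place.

cos θ_z = sin ϕ sin δ + cos ϕ cos δ cos h = 0.203671 + 0.091018 = 0.294689.
θ_z = arccos(0.294689) = 72.9°.

θ_z = 72.9°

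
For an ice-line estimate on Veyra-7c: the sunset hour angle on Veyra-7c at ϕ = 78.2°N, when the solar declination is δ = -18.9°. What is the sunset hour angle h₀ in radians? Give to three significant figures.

h₀ = 0.00 rad

cos h₀ = −tan ϕ · tan δ = 1.6389 ≥ 1, so the host star never rises (polar night) and h₀ = 0.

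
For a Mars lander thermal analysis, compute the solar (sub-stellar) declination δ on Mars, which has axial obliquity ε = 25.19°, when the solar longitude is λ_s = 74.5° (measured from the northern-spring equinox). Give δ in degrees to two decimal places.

sin δ = sin ε · sin λ_s = sin 25.19° × sin 74.5° = 0.410142.
δ = arcsin(0.410142) = +24.21°.

δ = +24.21°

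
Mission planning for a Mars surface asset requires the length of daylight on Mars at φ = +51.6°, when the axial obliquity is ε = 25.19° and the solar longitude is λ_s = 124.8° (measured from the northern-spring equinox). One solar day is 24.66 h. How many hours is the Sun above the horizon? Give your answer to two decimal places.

16.18 h

Solar declination: sin δ = sin ε · sin λ_s = sin 25.19° × sin 124.8° = 0.34950, so δ = +20.457°.
cos H₀ = −tan φ · tan δ = −tan(+51.6°) × tan(+20.457°) = -0.4706, so H₀ = 2.0608 rad = 118.08°.
Daylight = 2H₀/(2π) × 24.66 h = (2.0608/π) × 24.66 = 16.18 h.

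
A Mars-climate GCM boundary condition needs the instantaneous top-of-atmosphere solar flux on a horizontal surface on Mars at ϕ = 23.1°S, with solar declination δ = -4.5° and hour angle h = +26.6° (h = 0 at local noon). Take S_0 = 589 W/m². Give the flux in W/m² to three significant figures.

501 W/m²

cos θ_z = sin ϕ sin δ + cos ϕ cos δ cos h = 0.030782 + 0.819927 = 0.850709.
Flux = S_0 · cos θ_z = 589 × 0.850709 = 501.1 W/m².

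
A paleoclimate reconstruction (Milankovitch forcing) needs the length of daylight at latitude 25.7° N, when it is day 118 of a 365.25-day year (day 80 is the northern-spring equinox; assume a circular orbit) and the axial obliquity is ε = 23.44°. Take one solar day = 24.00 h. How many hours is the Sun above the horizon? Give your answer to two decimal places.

Solar longitude: L_s = 360° × (118 − 80)/365.25 = 37.454°.
sin δ = sin 23.44° × sin 37.454° = 0.24190, so δ = +13.999°.
cos h₀ = −tan ϕ · tan δ = −tan(+25.7°) × tan(+13.999°) = -0.1200, so h₀ = 1.6911 rad = 96.89°.
Daylight = 2h₀/(2π) × 24.00 h = (1.6911/π) × 24.00 = 12.92 h.

12.92 h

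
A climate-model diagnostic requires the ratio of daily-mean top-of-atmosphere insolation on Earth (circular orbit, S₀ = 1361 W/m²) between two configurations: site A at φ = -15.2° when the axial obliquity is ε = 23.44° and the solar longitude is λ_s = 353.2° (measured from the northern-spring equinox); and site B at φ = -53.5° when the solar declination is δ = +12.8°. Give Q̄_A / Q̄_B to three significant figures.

— Configuration A (φ=-15.2°):
Solar declination: sin δ = sin ε · sin λ_s = sin 23.44° × sin 353.2° = -0.04710, so δ = -2.700°.
cos H₀ = −tan(-15.2°) tan(-2.700°) = -0.0128, H₀ = 1.5836 rad.
Bracket: H₀ sin φ sin δ + cos φ cos δ sin H₀ = 1.5836×-0.26219×-0.04710 + 0.96502×0.99889×0.99992 = 0.019556 + 0.963872 = 0.983428.
Q̄ = (S₀/π) × [bracket] = (1361/π) × 0.983428 = 426.04 W/m².
— Configuration B (φ=-53.5°):
cos H₀ = −tan(-53.5°) tan(+12.800°) = 0.3070, H₀ = 1.2587 rad.
Bracket: H₀ sin φ sin δ + cos φ cos δ sin H₀ = 1.2587×-0.80386×0.22155 + 0.59482×0.97515×0.95170 = -0.224168 + 0.552023 = 0.327855.
Q̄ = (S₀/π) × [bracket] = (1361/π) × 0.327855 = 142.03 W/m².
Ratio Q̄_A / Q̄_B = 426.04 / 142.03 = 3.000.

Q̄_A / Q̄_B ≈ 3.00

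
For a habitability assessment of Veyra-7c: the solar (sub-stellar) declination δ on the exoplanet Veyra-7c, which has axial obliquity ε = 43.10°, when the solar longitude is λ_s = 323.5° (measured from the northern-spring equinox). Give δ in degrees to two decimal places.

sin δ = sin ε · sin λ_s = sin 43.10° × sin 323.5° = -0.406427.
δ = arcsin(-0.406427) = -23.98°.

δ = -23.98°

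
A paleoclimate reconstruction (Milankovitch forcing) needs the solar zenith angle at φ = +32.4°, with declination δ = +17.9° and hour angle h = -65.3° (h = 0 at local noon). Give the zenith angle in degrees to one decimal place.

θ_z = 60.0°

cos θ_z = sin φ sin δ + cos φ cos δ cos h = 0.164690 + 0.335739 = 0.500429.
θ_z = arccos(0.500429) = 60.0°.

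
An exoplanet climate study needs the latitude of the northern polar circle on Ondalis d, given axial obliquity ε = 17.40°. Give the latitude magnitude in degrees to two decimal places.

72.60°

The polar circle is the lowest latitude that experiences at least one full rotation of continuous daylight at the northern-summer solstice; it lies at |φ| = 90° − ε = 90° − 17.40° = 72.60°.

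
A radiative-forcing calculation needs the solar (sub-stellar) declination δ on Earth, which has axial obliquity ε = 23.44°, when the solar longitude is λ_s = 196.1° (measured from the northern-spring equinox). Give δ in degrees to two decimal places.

sin δ = sin ε · sin λ_s = sin 23.44° × sin 196.1° = -0.110313.
δ = arcsin(-0.110313) = -6.33°.

δ = -6.33°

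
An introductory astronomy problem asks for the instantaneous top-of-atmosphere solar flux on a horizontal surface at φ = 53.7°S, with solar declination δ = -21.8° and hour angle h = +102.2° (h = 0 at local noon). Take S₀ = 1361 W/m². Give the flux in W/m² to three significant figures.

cos θ_z = sin φ sin δ + cos φ cos δ cos h = 0.299296 + -0.116160 = 0.183136.
Flux = S₀ · cos θ_z = 1361 × 0.183136 = 249.2 W/m².

249 W/m²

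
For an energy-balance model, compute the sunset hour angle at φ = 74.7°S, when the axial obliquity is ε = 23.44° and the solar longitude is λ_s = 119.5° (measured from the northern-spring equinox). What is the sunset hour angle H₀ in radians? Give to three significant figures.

H₀ = 0.00 rad

Solar declination: sin δ = sin ε · sin λ_s = sin 23.44° × sin 119.5° = 0.34622, so δ = +20.256°.
cos H₀ = −tan φ · tan δ = 1.3490 ≥ 1, so the Sun never rises (polar night) and H₀ = 0.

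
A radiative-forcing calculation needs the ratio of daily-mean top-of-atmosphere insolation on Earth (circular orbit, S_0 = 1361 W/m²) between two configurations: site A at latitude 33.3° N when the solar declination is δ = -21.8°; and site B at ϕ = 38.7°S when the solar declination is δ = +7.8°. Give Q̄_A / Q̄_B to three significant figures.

— Configuration A (ϕ=+33.3°):
cos h₀ = −tan(+33.3°) tan(-21.800°) = 0.2627, h₀ = 1.3049 rad.
Bracket: h₀ sin ϕ sin δ + cos ϕ cos δ sin h₀ = 1.3049×0.54902×-0.37137 + 0.83581×0.92849×0.96487 = -0.266055 + 0.748779 = 0.482724.
Q̄ = (S_0/π) × [bracket] = (1361/π) × 0.482724 = 209.13 W/m².
— Configuration B (ϕ=-38.7°):
cos h₀ = −tan(-38.7°) tan(+7.800°) = 0.1097, h₀ = 1.4608 rad.
Bracket: h₀ sin ϕ sin δ + cos ϕ cos δ sin h₀ = 1.4608×-0.62524×0.13572 + 0.78043×0.99075×0.99396 = -0.123960 + 0.768541 = 0.644581.
Q̄ = (S_0/π) × [bracket] = (1361/π) × 0.644581 = 279.25 W/m².
Ratio Q̄_A / Q̄_B = 209.13 / 279.25 = 0.7489.

Q̄_A / Q̄_B ≈ 0.749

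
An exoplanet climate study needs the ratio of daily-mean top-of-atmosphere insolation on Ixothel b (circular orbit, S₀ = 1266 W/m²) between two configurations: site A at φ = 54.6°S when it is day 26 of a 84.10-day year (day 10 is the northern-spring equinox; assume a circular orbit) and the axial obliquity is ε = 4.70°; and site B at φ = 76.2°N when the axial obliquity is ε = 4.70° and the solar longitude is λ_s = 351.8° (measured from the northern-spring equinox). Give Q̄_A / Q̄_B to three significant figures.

Q̄_A / Q̄_B ≈ 2.19

— Configuration A (φ=-54.6°):
Solar longitude: λ_s = 360° × (26 − 10)/84.10 = 68.490°.
sin δ = sin 4.70° × sin 68.490° = 0.07623, so δ = +4.372°.
cos H₀ = −tan(-54.6°) tan(+4.372°) = 0.1076, H₀ = 1.4630 rad.
Bracket: H₀ sin φ sin δ + cos φ cos δ sin H₀ = 1.4630×-0.81513×0.07623 + 0.57928×0.99709×0.99420 = -0.090907 + 0.574244 = 0.483337.
Q̄ = (S₀/π) × [bracket] = (1266/π) × 0.483337 = 194.78 W/m².
— Configuration B (φ=+76.2°):
Solar declination: sin δ = sin ε · sin λ_s = sin 4.70° × sin 351.8° = -0.01169, so δ = -0.670°.
cos H₀ = −tan(+76.2°) tan(-0.670°) = 0.0476, H₀ = 1.5232 rad.
Bracket: H₀ sin φ sin δ + cos φ cos δ sin H₀ = 1.5232×0.97113×-0.01169 + 0.23853×0.99993×0.99887 = -0.017292 + 0.238244 = 0.220952.
Q̄ = (S₀/π) × [bracket] = (1266/π) × 0.220952 = 89.039 W/m².
Ratio Q̄_A / Q̄_B = 194.78 / 89.039 = 2.188.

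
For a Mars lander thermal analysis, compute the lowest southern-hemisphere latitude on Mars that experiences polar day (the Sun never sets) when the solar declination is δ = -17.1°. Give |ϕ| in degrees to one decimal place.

|ϕ| = 72.9°

Polar day requires cos h₀ = −tan ϕ tan δ ≤ −1, i.e. tan ϕ tan δ ≥ 1.
The boundary is |tan ϕ| · |tan δ| = 1, so |ϕ| = 90° − |δ| = 90° − 17.1° = 72.9° in the southern hemisphere.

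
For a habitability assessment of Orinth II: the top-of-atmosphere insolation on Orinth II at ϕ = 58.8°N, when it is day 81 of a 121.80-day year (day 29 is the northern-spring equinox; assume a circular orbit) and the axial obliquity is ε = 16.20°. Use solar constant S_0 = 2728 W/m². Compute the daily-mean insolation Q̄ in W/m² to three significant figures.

Q̄ ≈ 600 W/m²

Solar longitude: L_s = 360° × (81 − 29)/121.80 = 153.695°.
sin δ = sin 16.20° × sin 153.695° = 0.12364, so δ = +7.102°.
cos h₀ = −tan(+58.8°) tan(+7.102°) = -0.2057, h₀ = 1.7780 rad.
Bracket: h₀ sin ϕ sin δ + cos ϕ cos δ sin h₀ = 1.7780×0.85536×0.12364 + 0.51803×0.99233×0.97861 = 0.188035 + 0.503061 = 0.691096.
Q̄ = (S_0/π) × [bracket] = (2728/π) × 0.691096 = 600.1 W/m².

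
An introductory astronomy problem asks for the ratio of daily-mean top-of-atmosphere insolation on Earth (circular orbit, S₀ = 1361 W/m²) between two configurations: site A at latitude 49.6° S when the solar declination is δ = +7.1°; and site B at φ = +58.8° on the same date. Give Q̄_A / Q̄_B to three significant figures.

— Configuration A (φ=-49.6°):
cos H₀ = −tan(-49.6°) tan(+7.100°) = 0.1464, H₀ = 1.4239 rad.
Bracket: H₀ sin φ sin δ + cos φ cos δ sin H₀ = 1.4239×-0.76154×0.12360 + 0.64812×0.99233×0.98923 = -0.134027 + 0.636222 = 0.502195.
Q̄ = (S₀/π) × [bracket] = (1361/π) × 0.502195 = 217.56 W/m².
— Configuration B (φ=+58.8°):
cos H₀ = −tan(+58.8°) tan(+7.100°) = -0.2057, H₀ = 1.7779 rad.
Bracket: H₀ sin φ sin δ + cos φ cos δ sin H₀ = 1.7779×0.85536×0.12360 + 0.51803×0.99233×0.97862 = 0.187964 + 0.503066 = 0.691030.
Q̄ = (S₀/π) × [bracket] = (1361/π) × 0.691030 = 299.37 W/m².
Ratio Q̄_A / Q̄_B = 217.56 / 299.37 = 0.7267.

Q̄_A / Q̄_B ≈ 0.727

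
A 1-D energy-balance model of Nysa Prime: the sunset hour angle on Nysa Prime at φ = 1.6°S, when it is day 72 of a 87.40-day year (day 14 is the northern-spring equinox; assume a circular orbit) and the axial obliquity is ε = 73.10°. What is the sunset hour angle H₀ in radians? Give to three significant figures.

H₀ = 1.61 rad

Solar longitude: λ_s = 360° × (72 − 14)/87.40 = 238.902°.
sin δ = sin 73.10° × sin 238.902° = -0.81930, so δ = -55.015°.
cos H₀ = −tan φ · tan δ = −tan(-1.6°) × tan(-55.015°) = -0.0399, so H₀ = 1.6107 rad = 92.29°.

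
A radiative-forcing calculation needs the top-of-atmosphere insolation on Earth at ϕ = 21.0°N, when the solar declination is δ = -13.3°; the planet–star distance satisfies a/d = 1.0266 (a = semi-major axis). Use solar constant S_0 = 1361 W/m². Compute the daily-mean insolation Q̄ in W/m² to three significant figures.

cos h₀ = −tan(+21.0°) tan(-13.300°) = 0.0907, h₀ = 1.4799 rad.
Bracket: h₀ sin ϕ sin δ + cos ϕ cos δ sin h₀ = 1.4799×0.35837×-0.23005 + 0.93358×0.97318×0.99587 = -0.122007 + 0.904789 = 0.782782.
Inverse-square distance factor (a/d)² = 1.0266² = 1.053908.
Q̄ = (S_0/π) × 1.053908 × [bracket] = (1361/π) × 1.053908 × 0.782782 = 357.4 W/m².

Q̄ ≈ 357 W/m²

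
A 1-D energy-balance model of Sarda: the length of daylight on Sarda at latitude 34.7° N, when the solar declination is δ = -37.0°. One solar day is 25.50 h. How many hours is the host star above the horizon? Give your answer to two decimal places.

cos H₀ = −tan φ · tan δ = −tan(+34.7°) × tan(-37.000°) = 0.5218, so H₀ = 1.0219 rad = 58.55°.
Daylight = 2H₀/(2π) × 25.50 h = (1.0219/π) × 25.50 = 8.29 h.

8.29 h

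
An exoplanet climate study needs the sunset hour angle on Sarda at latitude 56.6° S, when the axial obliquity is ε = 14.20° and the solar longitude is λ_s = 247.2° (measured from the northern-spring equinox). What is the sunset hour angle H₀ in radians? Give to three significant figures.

H₀ = 1.93 rad

Solar declination: sin δ = sin ε · sin λ_s = sin 14.20° × sin 247.2° = -0.22614, so δ = -13.070°.
cos H₀ = −tan φ · tan δ = −tan(-56.6°) × tan(-13.070°) = -0.3521, so H₀ = 1.9306 rad = 110.61°.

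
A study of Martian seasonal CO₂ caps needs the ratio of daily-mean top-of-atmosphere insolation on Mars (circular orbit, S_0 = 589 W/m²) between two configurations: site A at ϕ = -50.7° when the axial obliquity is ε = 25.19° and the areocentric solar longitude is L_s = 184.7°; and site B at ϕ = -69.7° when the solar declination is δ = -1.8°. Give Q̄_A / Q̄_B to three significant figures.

— Configuration A (ϕ=-50.7°):
sin δ = sin 25.19° × sin 184.7° = -0.03487, so δ = -1.999°.
cos h₀ = −tan(-50.7°) tan(-1.999°) = -0.0426, h₀ = 1.6134 rad.
Bracket: h₀ sin ϕ sin δ + cos ϕ cos δ sin h₀ = 1.6134×-0.77384×-0.03487 + 0.63338×0.99939×0.99909 = 0.043536 + 0.632418 = 0.675954.
Q̄ = (S_0/π) × [bracket] = (589/π) × 0.675954 = 126.73 W/m².
— Configuration B (ϕ=-69.7°):
cos h₀ = −tan(-69.7°) tan(-1.800°) = -0.0850, h₀ = 1.6559 rad.
Bracket: h₀ sin ϕ sin δ + cos ϕ cos δ sin h₀ = 1.6559×-0.93789×-0.03141 + 0.34694×0.99951×0.99638 = 0.048781 + 0.345515 = 0.394296.
Q̄ = (S_0/π) × [bracket] = (589/π) × 0.394296 = 73.924 W/m².
Ratio Q̄_A / Q̄_B = 126.73 / 73.924 = 1.714.

Q̄_A / Q̄_B ≈ 1.71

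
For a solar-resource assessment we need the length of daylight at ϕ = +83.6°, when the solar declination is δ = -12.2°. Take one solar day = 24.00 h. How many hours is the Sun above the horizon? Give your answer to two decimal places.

cos h₀ = −tan ϕ · tan δ = 1.9275 ≥ 1, so the Sun never rises (polar night) and h₀ = 0.
Daylight = 2h₀/(2π) × 24.00 h = (0.0000/π) × 24.00 = 0.00 h.

0.00 h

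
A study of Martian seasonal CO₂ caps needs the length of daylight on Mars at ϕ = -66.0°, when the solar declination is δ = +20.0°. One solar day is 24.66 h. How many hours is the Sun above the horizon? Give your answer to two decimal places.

4.82 h

cos h₀ = −tan ϕ · tan δ = −tan(-66.0°) × tan(+20.000°) = 0.8175, so h₀ = 0.6138 rad = 35.17°.
Daylight = 2h₀/(2π) × 24.66 h = (0.6138/π) × 24.66 = 4.82 h.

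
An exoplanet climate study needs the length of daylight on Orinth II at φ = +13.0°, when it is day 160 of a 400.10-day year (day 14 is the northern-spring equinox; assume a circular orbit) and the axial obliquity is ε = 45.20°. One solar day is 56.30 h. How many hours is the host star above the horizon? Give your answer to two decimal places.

Solar longitude: λ_s = 360° × (160 − 14)/400.10 = 131.367°.
sin δ = sin 45.20° × sin 131.367° = 0.53253, so δ = +32.176°.
cos H₀ = −tan φ · tan δ = −tan(+13.0°) × tan(+32.176°) = -0.1453, so H₀ = 1.7166 rad = 98.35°.
Daylight = 2H₀/(2π) × 56.30 h = (1.7166/π) × 56.30 = 30.76 h.

30.76 h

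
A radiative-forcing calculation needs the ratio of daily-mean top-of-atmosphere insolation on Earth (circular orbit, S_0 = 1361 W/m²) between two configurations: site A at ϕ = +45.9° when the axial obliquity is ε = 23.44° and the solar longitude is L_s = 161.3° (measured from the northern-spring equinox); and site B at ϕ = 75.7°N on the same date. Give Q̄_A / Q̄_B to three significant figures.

— Configuration A (ϕ=+45.9°):
Solar declination: sin δ = sin ε · sin L_s = sin 23.44° × sin 161.3° = 0.12754, so δ = +7.327°.
cos h₀ = −tan(+45.9°) tan(+7.327°) = -0.1327, h₀ = 1.7039 rad.
Bracket: h₀ sin ϕ sin δ + cos ϕ cos δ sin h₀ = 1.7039×0.71813×0.12754 + 0.69591×0.99183×0.99116 = 0.156061 + 0.684123 = 0.840184.
Q̄ = (S_0/π) × [bracket] = (1361/π) × 0.840184 = 363.98 W/m².
— Configuration B (ϕ=+75.7°):
cos h₀ = −tan(+75.7°) tan(+7.327°) = -0.5045, h₀ = 2.0996 rad.
Bracket: h₀ sin ϕ sin δ + cos ϕ cos δ sin h₀ = 2.0996×0.96902×0.12754 + 0.24700×0.99183×0.86343 = 0.259487 + 0.211525 = 0.471012.
Q̄ = (S_0/π) × [bracket] = (1361/π) × 0.471012 = 204.05 W/m².
Ratio Q̄_A / Q̄_B = 363.98 / 204.05 = 1.784.

Q̄_A / Q̄_B ≈ 1.78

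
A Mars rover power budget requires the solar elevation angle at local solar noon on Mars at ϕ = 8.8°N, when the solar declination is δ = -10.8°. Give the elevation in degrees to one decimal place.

70.4°

At local noon the hour angle is zero, so the zenith angle equals |ϕ − δ| = |+8.8° − (-10.800°)| = 19.600°.
Elevation = 90° − 19.600° = 70.4°.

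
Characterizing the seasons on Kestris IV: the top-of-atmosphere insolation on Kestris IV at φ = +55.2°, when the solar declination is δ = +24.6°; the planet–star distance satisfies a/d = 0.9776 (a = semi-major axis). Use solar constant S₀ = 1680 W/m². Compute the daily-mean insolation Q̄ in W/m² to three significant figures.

Q̄ ≈ 600 W/m²

cos H₀ = −tan(+55.2°) tan(+24.600°) = -0.6587, H₀ = 2.2899 rad.
Bracket: H₀ sin φ sin δ + cos φ cos δ sin H₀ = 2.2899×0.82115×0.41628 + 0.57071×0.90924×0.75237 = 0.782753 + 0.390414 = 1.173167.
Inverse-square distance factor (a/d)² = 0.9776² = 0.955702.
Q̄ = (S₀/π) × 0.955702 × [bracket] = (1680/π) × 0.955702 × 1.173167 = 599.6 W/m².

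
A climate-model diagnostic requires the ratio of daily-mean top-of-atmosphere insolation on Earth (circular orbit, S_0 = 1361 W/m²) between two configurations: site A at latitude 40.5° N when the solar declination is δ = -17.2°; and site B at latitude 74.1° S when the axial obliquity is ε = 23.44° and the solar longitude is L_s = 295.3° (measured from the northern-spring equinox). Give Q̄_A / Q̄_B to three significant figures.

— Configuration A (ϕ=+40.5°):
cos h₀ = −tan(+40.5°) tan(-17.200°) = 0.2644, h₀ = 1.3032 rad.
Bracket: h₀ sin ϕ sin δ + cos ϕ cos δ sin h₀ = 1.3032×0.64945×-0.29571 + 0.76041×0.95528×0.96442 = -0.250278 + 0.700559 = 0.450281.
Q̄ = (S_0/π) × [bracket] = (1361/π) × 0.450281 = 195.07 W/m².
— Configuration B (ϕ=-74.1°):
Solar declination: sin δ = sin ε · sin L_s = sin 23.44° × sin 295.3° = -0.35963, so δ = -21.078°.
cos h₀ = −tan(-74.1°) tan(-21.078°) = -1.3530 ≤ −1 ⇒ polar day, h₀ = π.
Bracket: h₀ sin ϕ sin δ + cos ϕ cos δ sin h₀ = 3.1416×-0.96174×-0.35963 + 0.27396×0.93309×0.00000 = 1.086587 + 0.000000 = 1.086587.
Q̄ = (S_0/π) × [bracket] = (1361/π) × 1.086587 = 470.73 W/m².
Ratio Q̄_A / Q̄_B = 195.07 / 470.73 = 0.4144.

Q̄_A / Q̄_B ≈ 0.414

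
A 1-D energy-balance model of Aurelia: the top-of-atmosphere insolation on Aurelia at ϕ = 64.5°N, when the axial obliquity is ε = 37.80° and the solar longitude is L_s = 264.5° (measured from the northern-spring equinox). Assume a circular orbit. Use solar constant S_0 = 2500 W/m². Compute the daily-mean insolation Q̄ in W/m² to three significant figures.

Solar declination: sin δ = sin ε · sin L_s = sin 37.80° × sin 264.5° = -0.61009, so δ = -37.596°.
cos h₀ = −tan(+64.5°) tan(-37.596°) = 1.6143 ≥ 1 ⇒ polar night, h₀ = 0 and Q̄ = 0.

Q̄ ≈ 0.00 W/m²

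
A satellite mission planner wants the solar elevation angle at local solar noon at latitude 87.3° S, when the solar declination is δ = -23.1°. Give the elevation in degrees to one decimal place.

At local noon the hour angle is zero, so the zenith angle equals |ϕ − δ| = |-87.3° − (-23.100°)| = 64.200°.
Elevation = 90° − 64.200° = 25.8°.

25.8°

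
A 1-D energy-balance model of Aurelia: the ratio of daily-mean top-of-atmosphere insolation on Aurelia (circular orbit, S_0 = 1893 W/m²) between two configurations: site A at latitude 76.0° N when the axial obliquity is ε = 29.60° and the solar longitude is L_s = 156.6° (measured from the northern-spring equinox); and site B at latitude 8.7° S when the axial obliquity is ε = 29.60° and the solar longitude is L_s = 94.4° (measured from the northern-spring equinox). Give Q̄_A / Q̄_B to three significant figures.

Q̄_A / Q̄_B ≈ 0.828

— Configuration A (ϕ=+76.0°):
Solar declination: sin δ = sin ε · sin L_s = sin 29.60° × sin 156.6° = 0.19617, so δ = +11.313°.
cos h₀ = −tan(+76.0°) tan(+11.313°) = -0.8024, h₀ = 2.5021 rad.
Bracket: h₀ sin ϕ sin δ + cos ϕ cos δ sin h₀ = 2.5021×0.97030×0.19617 + 0.24192×0.98057×0.59682 = 0.476259 + 0.141577 = 0.617836.
Q̄ = (S_0/π) × [bracket] = (1893/π) × 0.617836 = 372.28 W/m².
— Configuration B (ϕ=-8.7°):
Solar declination: sin δ = sin ε · sin L_s = sin 29.60° × sin 94.4° = 0.49249, so δ = +29.504°.
cos h₀ = −tan(-8.7°) tan(+29.504°) = 0.0866, h₀ = 1.4841 rad.
Bracket: h₀ sin ϕ sin δ + cos ϕ cos δ sin h₀ = 1.4841×-0.15126×0.49249 + 0.98849×0.87032×0.99624 = -0.110557 + 0.857068 = 0.746511.
Q̄ = (S_0/π) × [bracket] = (1893/π) × 0.746511 = 449.82 W/m².
Ratio Q̄_A / Q̄_B = 372.28 / 449.82 = 0.8276.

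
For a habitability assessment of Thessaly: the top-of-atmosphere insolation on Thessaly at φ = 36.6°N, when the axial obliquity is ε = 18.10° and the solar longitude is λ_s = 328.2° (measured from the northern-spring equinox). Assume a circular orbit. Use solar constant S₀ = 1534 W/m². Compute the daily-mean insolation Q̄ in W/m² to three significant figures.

Q̄ ≈ 315 W/m²

Solar declination: sin δ = sin ε · sin λ_s = sin 18.10° × sin 328.2° = -0.16371, so δ = -9.422°.
cos H₀ = −tan(+36.6°) tan(-9.422°) = 0.1232, H₀ = 1.4472 rad.
Bracket: H₀ sin φ sin δ + cos φ cos δ sin H₀ = 1.4472×0.59622×-0.16371 + 0.80282×0.98651×0.99238 = -0.141257 + 0.785955 = 0.644698.
Q̄ = (S₀/π) × [bracket] = (1534/π) × 0.644698 = 314.8 W/m².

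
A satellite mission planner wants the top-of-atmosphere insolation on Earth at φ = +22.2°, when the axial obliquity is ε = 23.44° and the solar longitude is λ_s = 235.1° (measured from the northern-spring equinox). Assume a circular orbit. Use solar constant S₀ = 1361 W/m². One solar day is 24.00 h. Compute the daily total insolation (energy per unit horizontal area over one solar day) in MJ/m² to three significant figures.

25.8 MJ/m²

Solar declination: sin δ = sin ε · sin λ_s = sin 23.44° × sin 235.1° = -0.32625, so δ = -19.041°.
cos H₀ = −tan(+22.2°) tan(-19.041°) = 0.1408, H₀ = 1.4295 rad.
Bracket: H₀ sin φ sin δ + cos φ cos δ sin H₀ = 1.4295×0.37784×-0.32625 + 0.92587×0.94528×0.99003 = -0.176215 + 0.866481 = 0.690266.
Q̄ = (S₀/π) × [bracket] = (1361/π) × 0.690266 = 299.04 W/m².
Daily total = Q̄ × 24.00 h × 3600 s/h = 299.04 × 24.00 × 3600 / 10⁶ = 25.84 MJ/m².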